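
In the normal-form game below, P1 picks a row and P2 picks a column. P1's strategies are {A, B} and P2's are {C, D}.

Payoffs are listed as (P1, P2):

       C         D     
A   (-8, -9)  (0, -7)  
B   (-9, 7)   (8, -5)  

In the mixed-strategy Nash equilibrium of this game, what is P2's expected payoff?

First find x, the probability P1 plays A, from P2's indifference between C and D: −9x + 7(1−x) = −7x − 5(1−x), giving x = 6/7.
Since P2 is indifferent in equilibrium, P2's expected payoff equals the payoff from either column against (6/7, 1/7). Using C: −9(6/7) + 7(1/7) = -47/7.

-47/7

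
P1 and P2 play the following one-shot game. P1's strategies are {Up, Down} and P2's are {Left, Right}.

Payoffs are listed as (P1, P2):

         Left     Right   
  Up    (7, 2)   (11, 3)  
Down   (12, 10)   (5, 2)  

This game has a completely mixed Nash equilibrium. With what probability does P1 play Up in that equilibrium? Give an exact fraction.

Let x be the probability that P1 plays Up. In a completely mixed equilibrium, P2 must be indifferent between Left and Right.
P2's expected payoff from Left is 2x + 10(1−x); from Right it is 3x + 2(1−x).
Setting these equal: −8x + 10 = x + 2, so x = 8/9.

8/9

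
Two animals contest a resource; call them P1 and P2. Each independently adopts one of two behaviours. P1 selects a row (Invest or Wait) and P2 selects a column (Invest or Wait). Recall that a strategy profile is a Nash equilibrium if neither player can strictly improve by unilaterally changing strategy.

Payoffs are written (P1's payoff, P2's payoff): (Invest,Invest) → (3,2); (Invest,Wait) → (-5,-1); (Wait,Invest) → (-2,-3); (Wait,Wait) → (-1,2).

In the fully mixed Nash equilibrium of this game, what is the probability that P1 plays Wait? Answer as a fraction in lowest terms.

Let r be the probability that P1 plays Invest. In a completely mixed equilibrium, P2 must be indifferent between Invest and Wait.
P2's expected payoff from Invest is 2r − 3(1−r); from Wait it is −r + 2(1−r).
Setting these equal: 5r − 3 = −3r + 2, so r = 5/8.
Therefore P1 plays Wait with probability 1 − 5/8 = 3/8.

3/8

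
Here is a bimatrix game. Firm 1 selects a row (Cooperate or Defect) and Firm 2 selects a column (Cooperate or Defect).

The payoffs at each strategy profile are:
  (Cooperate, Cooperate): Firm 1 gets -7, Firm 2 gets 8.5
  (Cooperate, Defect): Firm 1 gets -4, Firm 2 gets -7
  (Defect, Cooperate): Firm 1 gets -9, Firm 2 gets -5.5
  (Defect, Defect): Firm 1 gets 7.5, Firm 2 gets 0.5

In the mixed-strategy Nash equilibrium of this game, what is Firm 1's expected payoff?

-59/9

First find q, the probability Firm 2 plays Cooperate, from Firm 1's indifference between Cooperate and Defect: −7q − 4(1−q) = −9q + 7.5(1−q), giving q = 23/27.
Since Firm 1 is indifferent in equilibrium, Firm 1's expected payoff equals the payoff from either row against (23/27, 4/27). Using Cooperate: −7(23/27) − 4(4/27) = -59/9.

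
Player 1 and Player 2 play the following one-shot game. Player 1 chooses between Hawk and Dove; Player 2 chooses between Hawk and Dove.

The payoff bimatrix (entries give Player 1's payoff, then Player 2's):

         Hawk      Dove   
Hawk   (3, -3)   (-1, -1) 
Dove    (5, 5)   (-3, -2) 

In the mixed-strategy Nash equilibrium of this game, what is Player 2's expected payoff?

-11/9

First find p, the probability Player 1 plays Hawk, from Player 2's indifference between Hawk and Dove: −3p + 5(1−p) = −p − 2(1−p), giving p = 7/9.
Since Player 2 is indifferent in equilibrium, Player 2's expected payoff equals the payoff from either column against (7/9, 2/9). Using Hawk: −3(7/9) + 5(2/9) = -11/9.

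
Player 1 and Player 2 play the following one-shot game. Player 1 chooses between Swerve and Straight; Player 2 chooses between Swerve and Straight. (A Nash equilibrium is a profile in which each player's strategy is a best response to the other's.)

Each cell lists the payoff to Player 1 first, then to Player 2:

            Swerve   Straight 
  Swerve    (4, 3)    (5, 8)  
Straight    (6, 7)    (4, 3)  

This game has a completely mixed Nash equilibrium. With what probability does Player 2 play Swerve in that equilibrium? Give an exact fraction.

1/3

Let c be the probability that Player 2 plays Swerve. In a completely mixed equilibrium, Player 1 must be indifferent between Swerve and Straight.
Player 1's expected payoff from Swerve is 4c + 5(1−c); from Straight it is 6c + 4(1−c).
Setting these equal: −c + 5 = 2c + 4, so c = 1/3.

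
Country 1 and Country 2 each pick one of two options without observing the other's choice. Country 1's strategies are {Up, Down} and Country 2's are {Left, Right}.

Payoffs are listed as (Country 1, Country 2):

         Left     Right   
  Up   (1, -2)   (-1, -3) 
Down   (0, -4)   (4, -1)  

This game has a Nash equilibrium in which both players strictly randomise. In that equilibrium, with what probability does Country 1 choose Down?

Let r be the probability that Country 1 plays Up. In a completely mixed equilibrium, Country 2 must be indifferent between Left and Right.
Country 2's expected payoff from Left is −2r − 4(1−r); from Right it is −3r − (1−r).
Setting these equal: 2r − 4 = −2r − 1, so r = 3/4.
Therefore Country 1 plays Down with probability 1 − 3/4 = 1/4.

1/4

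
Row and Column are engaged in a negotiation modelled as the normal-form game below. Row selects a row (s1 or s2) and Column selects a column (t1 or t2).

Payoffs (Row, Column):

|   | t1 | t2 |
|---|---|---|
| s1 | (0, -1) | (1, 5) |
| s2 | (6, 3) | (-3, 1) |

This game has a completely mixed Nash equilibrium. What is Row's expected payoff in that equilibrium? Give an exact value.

3/5

First find q, the probability Column plays t1, from Row's indifference between s1 and s2: (1−q) = 6q − 3(1−q), giving q = 2/5.
Since Row is indifferent in equilibrium, Row's expected payoff equals the payoff from either row against (2/5, 3/5). Using s1: (3/5) = 3/5.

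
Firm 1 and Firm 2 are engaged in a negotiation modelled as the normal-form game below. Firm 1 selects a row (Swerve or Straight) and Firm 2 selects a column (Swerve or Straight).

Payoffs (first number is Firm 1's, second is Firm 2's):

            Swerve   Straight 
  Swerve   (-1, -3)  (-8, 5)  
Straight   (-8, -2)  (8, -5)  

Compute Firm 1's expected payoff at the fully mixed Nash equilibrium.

First find y, the probability Firm 2 plays Swerve, from Firm 1's indifference between Swerve and Straight: −y − 8(1−y) = −8y + 8(1−y), giving y = 16/23.
Since Firm 1 is indifferent in equilibrium, Firm 1's expected payoff equals the payoff from either row against (16/23, 7/23). Using Swerve: −(16/23) − 8(7/23) = -72/23.

-72/23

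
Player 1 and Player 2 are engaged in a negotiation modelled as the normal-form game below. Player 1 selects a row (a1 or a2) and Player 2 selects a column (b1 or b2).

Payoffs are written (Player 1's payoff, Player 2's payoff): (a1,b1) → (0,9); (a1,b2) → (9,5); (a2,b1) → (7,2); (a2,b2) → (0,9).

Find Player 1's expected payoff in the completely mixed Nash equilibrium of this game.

First find q, the probability Player 2 plays b1, from Player 1's indifference between a1 and a2: 9(1−q) = 7q, giving q = 9/16.
Since Player 1 is indifferent in equilibrium, Player 1's expected payoff equals the payoff from either row against (9/16, 7/16). Using a1: 9(7/16) = 63/16.

63/16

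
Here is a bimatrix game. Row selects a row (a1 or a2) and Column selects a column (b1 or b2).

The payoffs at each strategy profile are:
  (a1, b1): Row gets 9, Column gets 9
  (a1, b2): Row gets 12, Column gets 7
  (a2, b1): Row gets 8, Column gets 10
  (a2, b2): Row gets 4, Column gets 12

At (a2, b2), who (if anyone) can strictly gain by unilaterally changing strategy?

Row at (a2, b2) earns 4; deviating to a1 yields 12 — a strict improvement.
Column earns 12; deviating to b1 yields 10 — not better.
Only Row has a strictly profitable deviation.

Row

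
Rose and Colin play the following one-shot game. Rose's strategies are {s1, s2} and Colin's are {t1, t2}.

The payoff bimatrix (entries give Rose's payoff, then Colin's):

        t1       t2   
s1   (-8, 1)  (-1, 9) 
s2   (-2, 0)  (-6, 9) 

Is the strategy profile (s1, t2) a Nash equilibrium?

Yes

At (s1, t2), Rose earns -1; switching to s2 would give -6, so Rose has no profitable deviation.
Colin earns 9; switching to t1 would give 1, so Colin has no profitable deviation.
Neither player can gain by a unilateral deviation, so this profile is a Nash equilibrium.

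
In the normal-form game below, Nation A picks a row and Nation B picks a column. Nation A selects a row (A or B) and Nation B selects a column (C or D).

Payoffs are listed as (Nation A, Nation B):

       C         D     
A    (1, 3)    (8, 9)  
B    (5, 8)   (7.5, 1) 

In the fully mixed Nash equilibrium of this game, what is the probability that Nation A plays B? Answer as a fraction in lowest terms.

Let p be the probability that Nation A plays A. In a completely mixed equilibrium, Nation B must be indifferent between C and D.
Nation B's expected payoff from C is 3p + 8(1−p); from D it is 9p + (1−p).
Setting these equal: −5p + 8 = 8p + 1, so p = 7/13.
Therefore Nation A plays B with probability 1 − 7/13 = 6/13.

6/13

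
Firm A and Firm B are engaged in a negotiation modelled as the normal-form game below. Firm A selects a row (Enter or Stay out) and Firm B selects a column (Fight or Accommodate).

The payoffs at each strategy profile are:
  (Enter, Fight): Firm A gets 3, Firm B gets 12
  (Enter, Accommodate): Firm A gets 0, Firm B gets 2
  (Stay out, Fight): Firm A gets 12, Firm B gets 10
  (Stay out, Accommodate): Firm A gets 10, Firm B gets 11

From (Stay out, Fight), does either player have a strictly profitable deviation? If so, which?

Firm A at (Stay out, Fight) earns 12; deviating to Enter yields 3 — not better.
Firm B earns 10; deviating to Accommodate yields 11 — a strict improvement.
Only Firm B has a strictly profitable deviation.

Firm B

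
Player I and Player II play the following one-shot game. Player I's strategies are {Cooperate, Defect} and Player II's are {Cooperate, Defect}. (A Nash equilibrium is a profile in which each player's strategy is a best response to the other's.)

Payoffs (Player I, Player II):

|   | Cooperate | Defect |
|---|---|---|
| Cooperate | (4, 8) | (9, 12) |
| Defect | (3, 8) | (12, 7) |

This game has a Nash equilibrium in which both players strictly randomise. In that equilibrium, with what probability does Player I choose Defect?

4/5

Let p be the probability that Player I plays Cooperate. In a completely mixed equilibrium, Player II must be indifferent between Cooperate and Defect.
Player II's expected payoff from Cooperate is 8p + 8(1−p); from Defect it is 12p + 7(1−p).
Setting these equal: 8 = 5p + 7, so p = 1/5.
Therefore Player I plays Defect with probability 1 − 1/5 = 4/5.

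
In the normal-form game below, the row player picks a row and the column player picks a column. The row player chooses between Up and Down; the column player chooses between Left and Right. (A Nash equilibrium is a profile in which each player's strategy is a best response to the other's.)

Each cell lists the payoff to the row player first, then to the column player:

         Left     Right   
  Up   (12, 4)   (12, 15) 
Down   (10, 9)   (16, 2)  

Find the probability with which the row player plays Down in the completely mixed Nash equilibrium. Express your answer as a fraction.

11/18

Let p be the probability that the row player plays Up. In a completely mixed equilibrium, the column player must be indifferent between Left and Right.
The column player's expected payoff from Left is 4p + 9(1−p); from Right it is 15p + 2(1−p).
Setting these equal: −5p + 9 = 13p + 2, so p = 7/18.
Therefore the row player plays Down with probability 1 − 7/18 = 11/18.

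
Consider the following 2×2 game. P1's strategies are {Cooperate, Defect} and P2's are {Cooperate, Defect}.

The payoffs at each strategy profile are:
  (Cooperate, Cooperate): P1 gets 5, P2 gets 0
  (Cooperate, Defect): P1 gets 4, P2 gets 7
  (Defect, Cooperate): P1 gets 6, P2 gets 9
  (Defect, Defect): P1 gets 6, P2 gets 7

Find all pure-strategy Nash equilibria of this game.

(Defect, Cooperate)

(Cooperate, Cooperate): P1 prefers Defect (6 > 5); P2 prefers Defect (7 > 0) — not an equilibrium.
(Cooperate, Defect): P1 prefers Defect (6 > 4) — not an equilibrium.
(Defect, Cooperate): P1 gets 6 ≥ 5 from Cooperate, and P2 gets 9 ≥ 7 from Defect — Nash equilibrium.
(Defect, Defect): P2 prefers Cooperate (9 > 7) — not an equilibrium.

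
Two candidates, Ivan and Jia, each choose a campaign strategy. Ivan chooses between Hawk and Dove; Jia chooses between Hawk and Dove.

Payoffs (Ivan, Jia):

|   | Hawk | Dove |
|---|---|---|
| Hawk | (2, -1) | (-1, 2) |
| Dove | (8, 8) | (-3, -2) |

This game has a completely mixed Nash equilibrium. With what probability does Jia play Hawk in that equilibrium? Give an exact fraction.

Let q be the probability that Jia plays Hawk. In a completely mixed equilibrium, Ivan must be indifferent between Hawk and Dove.
Ivan's expected payoff from Hawk is 2q − (1−q); from Dove it is 8q − 3(1−q).
Setting these equal: 3q − 1 = 11q − 3, so q = 1/4.

1/4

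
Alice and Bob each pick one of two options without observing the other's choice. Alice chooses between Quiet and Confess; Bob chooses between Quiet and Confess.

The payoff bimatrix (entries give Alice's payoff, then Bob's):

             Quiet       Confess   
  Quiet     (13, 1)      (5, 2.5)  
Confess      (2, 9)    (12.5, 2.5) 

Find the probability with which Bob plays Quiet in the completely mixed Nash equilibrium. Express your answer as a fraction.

Let c be the probability that Bob plays Quiet. In a completely mixed equilibrium, Alice must be indifferent between Quiet and Confess.
Alice's expected payoff from Quiet is 13c + 5(1−c); from Confess it is 2c + 12.5(1−c).
Setting these equal: 8c + 5 = −10.5c + 12.5, so c = 15/37.

15/37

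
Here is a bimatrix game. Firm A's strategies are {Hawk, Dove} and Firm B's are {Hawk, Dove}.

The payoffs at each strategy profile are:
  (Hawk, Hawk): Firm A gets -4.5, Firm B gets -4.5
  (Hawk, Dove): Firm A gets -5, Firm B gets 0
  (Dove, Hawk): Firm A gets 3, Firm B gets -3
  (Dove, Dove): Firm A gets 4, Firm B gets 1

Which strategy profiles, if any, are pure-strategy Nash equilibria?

(Hawk, Hawk): Firm A prefers Dove (3 > -4.5); Firm B prefers Dove (0 > -4.5) — not an equilibrium.
(Hawk, Dove): Firm A prefers Dove (4 > -5) — not an equilibrium.
(Dove, Hawk): Firm B prefers Dove (1 > -3) — not an equilibrium.
(Dove, Dove): Firm A gets 4 ≥ -5 from Hawk, and Firm B gets 1 ≥ -3 from Hawk — Nash equilibrium.

(Dove, Dove)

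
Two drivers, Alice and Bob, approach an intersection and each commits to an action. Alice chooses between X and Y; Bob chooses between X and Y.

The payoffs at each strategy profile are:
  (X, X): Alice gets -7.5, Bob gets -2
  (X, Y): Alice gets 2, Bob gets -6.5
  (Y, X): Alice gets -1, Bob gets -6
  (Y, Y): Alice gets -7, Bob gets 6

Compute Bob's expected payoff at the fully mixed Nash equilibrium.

First find x, the probability Alice plays X, from Bob's indifference between X and Y: −2x − 6(1−x) = −6.5x + 6(1−x), giving x = 8/11.
Since Bob is indifferent in equilibrium, Bob's expected payoff equals the payoff from either column against (8/11, 3/11). Using X: −2(8/11) − 6(3/11) = -34/11.

-34/11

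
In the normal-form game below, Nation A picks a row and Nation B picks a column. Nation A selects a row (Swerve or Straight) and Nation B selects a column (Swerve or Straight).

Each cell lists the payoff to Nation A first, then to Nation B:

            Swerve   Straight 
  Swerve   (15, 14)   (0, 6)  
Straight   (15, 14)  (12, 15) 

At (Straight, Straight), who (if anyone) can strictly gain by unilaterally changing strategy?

Nation A at (Straight, Straight) earns 12; deviating to Swerve yields 0 — not better.
Nation B earns 15; deviating to Swerve yields 14 — not better.
Neither player can strictly improve; the profile is a Nash equilibrium.

Neither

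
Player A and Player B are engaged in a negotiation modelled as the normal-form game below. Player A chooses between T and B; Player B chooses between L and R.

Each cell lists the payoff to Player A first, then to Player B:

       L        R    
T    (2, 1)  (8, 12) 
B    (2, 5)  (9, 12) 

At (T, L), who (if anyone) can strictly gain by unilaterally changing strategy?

Player B

Player A at (T, L) earns 2; deviating to B yields 2 — not better.
Player B earns 1; deviating to R yields 12 — a strict improvement.
Only Player B has a strictly profitable deviation.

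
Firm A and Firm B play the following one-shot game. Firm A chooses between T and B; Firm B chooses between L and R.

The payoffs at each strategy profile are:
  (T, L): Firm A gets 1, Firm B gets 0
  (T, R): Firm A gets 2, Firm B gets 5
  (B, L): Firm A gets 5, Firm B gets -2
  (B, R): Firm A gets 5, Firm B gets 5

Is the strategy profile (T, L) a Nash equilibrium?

At (T, L), Firm A earns 1; switching to B would give 5, so Firm A would deviate.
Firm B earns 0; switching to R would give 5, so Firm B would deviate.
Since at least one player can profitably deviate, this is not a Nash equilibrium.

No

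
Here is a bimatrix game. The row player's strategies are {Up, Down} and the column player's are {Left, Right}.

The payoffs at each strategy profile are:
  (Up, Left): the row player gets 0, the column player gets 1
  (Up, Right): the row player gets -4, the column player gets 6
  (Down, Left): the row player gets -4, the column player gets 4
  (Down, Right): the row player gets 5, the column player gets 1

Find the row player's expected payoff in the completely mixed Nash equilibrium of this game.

First find y, the probability the column player plays Left, from the row player's indifference between Up and Down: −4(1−y) = −4y + 5(1−y), giving y = 9/13.
Since the row player is indifferent in equilibrium, the row player's expected payoff equals the payoff from either row against (9/13, 4/13). Using Up: −4(4/13) = -16/13.

-16/13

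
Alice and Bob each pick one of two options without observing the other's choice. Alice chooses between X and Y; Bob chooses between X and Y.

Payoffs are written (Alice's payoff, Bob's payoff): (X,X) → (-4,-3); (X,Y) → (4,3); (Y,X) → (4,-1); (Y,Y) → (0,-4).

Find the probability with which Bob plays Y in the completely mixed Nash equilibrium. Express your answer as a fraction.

Let c be the probability that Bob plays X. In a completely mixed equilibrium, Alice must be indifferent between X and Y.
Alice's expected payoff from X is −4c + 4(1−c); from Y it is 4c.
Setting these equal: −8c + 4 = 4c, so c = 1/3.
Therefore Bob plays Y with probability 1 − 1/3 = 2/3.

2/3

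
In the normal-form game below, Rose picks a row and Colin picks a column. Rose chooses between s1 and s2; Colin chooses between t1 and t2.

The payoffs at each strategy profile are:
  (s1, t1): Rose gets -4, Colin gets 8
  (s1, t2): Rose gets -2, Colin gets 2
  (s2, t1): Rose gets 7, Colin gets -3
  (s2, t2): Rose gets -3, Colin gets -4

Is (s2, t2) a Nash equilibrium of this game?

No

At (s2, t2), Rose earns -3; switching to s1 would give -2, so Rose would deviate.
Colin earns -4; switching to t1 would give -3, so Colin would deviate.
Since at least one player can profitably deviate, this is not a Nash equilibrium.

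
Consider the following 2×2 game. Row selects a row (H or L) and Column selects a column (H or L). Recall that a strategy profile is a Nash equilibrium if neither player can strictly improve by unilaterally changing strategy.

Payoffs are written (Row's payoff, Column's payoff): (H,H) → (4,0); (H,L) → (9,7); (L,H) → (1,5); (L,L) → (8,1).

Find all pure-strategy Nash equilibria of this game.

(H, L)

(H, H): Column prefers L (7 > 0) — not an equilibrium.
(H, L): Row gets 9 ≥ 8 from L, and Column gets 7 ≥ 0 from H — Nash equilibrium.
(L, H): Row prefers H (4 > 1) — not an equilibrium.
(L, L): Row prefers H (9 > 8); Column prefers H (5 > 1) — not an equilibrium.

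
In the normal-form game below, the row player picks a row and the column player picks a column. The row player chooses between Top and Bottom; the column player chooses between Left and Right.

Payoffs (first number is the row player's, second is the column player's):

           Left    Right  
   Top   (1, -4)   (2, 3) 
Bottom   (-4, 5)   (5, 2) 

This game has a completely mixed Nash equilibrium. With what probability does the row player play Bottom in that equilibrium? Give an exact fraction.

Let r be the probability that the row player plays Top. In a completely mixed equilibrium, the column player must be indifferent between Left and Right.
The column player's expected payoff from Left is −4r + 5(1−r); from Right it is 3r + 2(1−r).
Setting these equal: −9r + 5 = r + 2, so r = 3/10.
Therefore the row player plays Bottom with probability 1 − 3/10 = 7/10.

7/10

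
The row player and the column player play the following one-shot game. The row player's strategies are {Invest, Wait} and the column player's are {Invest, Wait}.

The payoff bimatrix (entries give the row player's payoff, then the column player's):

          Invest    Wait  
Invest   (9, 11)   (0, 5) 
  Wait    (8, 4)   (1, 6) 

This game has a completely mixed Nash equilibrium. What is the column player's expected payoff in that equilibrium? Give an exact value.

First find x, the probability the row player plays Invest, from the column player's indifference between Invest and Wait: 11x + 4(1−x) = 5x + 6(1−x), giving x = 1/4.
Since the column player is indifferent in equilibrium, the column player's expected payoff equals the payoff from either column against (1/4, 3/4). Using Invest: 11(1/4) + 4(3/4) = 23/4.

23/4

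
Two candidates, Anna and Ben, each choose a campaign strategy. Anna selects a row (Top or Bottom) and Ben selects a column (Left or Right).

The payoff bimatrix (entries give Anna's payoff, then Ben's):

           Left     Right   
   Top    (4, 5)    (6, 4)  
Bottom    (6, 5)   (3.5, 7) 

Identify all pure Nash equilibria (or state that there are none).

none

(Top, Left): Anna prefers Bottom (6 > 4) — not an equilibrium.
(Top, Right): Ben prefers Left (5 > 4) — not an equilibrium.
(Bottom, Left): Ben prefers Right (7 > 5) — not an equilibrium.
(Bottom, Right): Anna prefers Top (6 > 3.5) — not an equilibrium.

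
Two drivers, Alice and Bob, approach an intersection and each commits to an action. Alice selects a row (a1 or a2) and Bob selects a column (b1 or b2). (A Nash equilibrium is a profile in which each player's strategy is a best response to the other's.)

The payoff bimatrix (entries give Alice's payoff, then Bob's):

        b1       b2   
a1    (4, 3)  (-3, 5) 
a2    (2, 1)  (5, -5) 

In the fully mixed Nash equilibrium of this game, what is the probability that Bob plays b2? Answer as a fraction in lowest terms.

Let y be the probability that Bob plays b1. In a completely mixed equilibrium, Alice must be indifferent between a1 and a2.
Alice's expected payoff from a1 is 4y − 3(1−y); from a2 it is 2y + 5(1−y).
Setting these equal: 7y − 3 = −3y + 5, so y = 4/5.
Therefore Bob plays b2 with probability 1 − 4/5 = 1/5.

1/5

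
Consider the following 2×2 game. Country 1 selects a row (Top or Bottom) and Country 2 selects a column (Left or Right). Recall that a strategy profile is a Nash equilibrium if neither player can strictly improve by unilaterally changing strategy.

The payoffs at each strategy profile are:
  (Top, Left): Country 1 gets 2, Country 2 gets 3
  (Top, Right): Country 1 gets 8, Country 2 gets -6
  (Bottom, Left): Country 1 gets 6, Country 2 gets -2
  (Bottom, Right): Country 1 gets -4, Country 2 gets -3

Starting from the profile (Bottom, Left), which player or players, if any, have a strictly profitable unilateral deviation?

Neither

Country 1 at (Bottom, Left) earns 6; deviating to Top yields 2 — not better.
Country 2 earns -2; deviating to Right yields -3 — not better.
Neither player can strictly improve; the profile is a Nash equilibrium.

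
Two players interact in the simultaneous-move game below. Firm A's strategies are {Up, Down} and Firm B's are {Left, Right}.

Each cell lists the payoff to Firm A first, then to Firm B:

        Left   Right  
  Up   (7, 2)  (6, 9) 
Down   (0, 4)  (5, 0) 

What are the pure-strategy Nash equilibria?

(Up, Left): Firm B prefers Right (9 > 2) — not an equilibrium.
(Up, Right): Firm A gets 6 ≥ 5 from Down, and Firm B gets 9 ≥ 2 from Left — Nash equilibrium.
(Down, Left): Firm A prefers Up (7 > 0) — not an equilibrium.
(Down, Right): Firm A prefers Up (6 > 5); Firm B prefers Left (4 > 0) — not an equilibrium.

(Up, Right)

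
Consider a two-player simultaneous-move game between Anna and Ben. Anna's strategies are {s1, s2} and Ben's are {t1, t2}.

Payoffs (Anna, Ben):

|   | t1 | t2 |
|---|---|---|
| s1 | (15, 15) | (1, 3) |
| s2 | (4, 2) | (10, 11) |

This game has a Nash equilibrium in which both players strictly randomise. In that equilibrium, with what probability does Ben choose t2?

Let y be the probability that Ben plays t1. In a completely mixed equilibrium, Anna must be indifferent between s1 and s2.
Anna's expected payoff from s1 is 15y + (1−y); from s2 it is 4y + 10(1−y).
Setting these equal: 14y + 1 = −6y + 10, so y = 9/20.
Therefore Ben plays t2 with probability 1 − 9/20 = 11/20.

11/20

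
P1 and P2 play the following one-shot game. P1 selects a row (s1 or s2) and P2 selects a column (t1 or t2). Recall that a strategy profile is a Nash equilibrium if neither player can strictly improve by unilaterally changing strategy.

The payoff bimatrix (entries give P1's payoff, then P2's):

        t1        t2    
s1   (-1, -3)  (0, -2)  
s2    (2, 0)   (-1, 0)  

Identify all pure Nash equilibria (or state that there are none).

(s1, t1): P1 prefers s2 (2 > -1); P2 prefers t2 (-2 > -3) — not an equilibrium.
(s1, t2): P1 gets 0 ≥ -1 from s2, and P2 gets -2 ≥ -3 from t1 — Nash equilibrium.
(s2, t1): P1 gets 2 ≥ -1 from s1, and P2 gets 0 ≥ 0 from t2 — Nash equilibrium.
(s2, t2): P1 prefers s1 (0 > -1) — not an equilibrium.

(s1, t2) and (s2, t1)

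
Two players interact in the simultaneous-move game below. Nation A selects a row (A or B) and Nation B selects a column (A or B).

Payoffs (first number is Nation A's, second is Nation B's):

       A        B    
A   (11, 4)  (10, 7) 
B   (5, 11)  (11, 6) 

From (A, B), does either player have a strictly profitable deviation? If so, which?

Nation A at (A, B) earns 10; deviating to B yields 11 — a strict improvement.
Nation B earns 7; deviating to A yields 4 — not better.
Only Nation A has a strictly profitable deviation.

Nation A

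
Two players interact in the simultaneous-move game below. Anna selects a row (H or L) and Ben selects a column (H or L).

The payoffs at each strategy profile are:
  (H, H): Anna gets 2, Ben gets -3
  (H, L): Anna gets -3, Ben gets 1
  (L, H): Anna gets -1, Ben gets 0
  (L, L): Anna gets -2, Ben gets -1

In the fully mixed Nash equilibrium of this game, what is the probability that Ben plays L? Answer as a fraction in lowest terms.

3/4

Let c be the probability that Ben plays H. In a completely mixed equilibrium, Anna must be indifferent between H and L.
Anna's expected payoff from H is 2c − 3(1−c); from L it is −c − 2(1−c).
Setting these equal: 5c − 3 = c − 2, so c = 1/4.
Therefore Ben plays L with probability 1 − 1/4 = 3/4.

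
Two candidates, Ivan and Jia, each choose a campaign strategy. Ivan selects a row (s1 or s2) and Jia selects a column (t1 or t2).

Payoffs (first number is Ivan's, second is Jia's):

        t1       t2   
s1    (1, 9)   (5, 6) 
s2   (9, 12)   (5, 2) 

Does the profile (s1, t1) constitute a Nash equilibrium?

At (s1, t1), Ivan earns 1; switching to s2 would give 9, so Ivan would deviate.
Jia earns 9; switching to t2 would give 6, so Jia has no profitable deviation.
Since at least one player can profitably deviate, this is not a Nash equilibrium.

No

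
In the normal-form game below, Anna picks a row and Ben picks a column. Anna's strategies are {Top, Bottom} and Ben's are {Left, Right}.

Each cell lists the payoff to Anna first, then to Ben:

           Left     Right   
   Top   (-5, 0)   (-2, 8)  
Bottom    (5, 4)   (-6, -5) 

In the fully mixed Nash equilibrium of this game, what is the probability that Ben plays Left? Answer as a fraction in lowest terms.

2/7

Let c be the probability that Ben plays Left. In a completely mixed equilibrium, Anna must be indifferent between Top and Bottom.
Anna's expected payoff from Top is −5c − 2(1−c); from Bottom it is 5c − 6(1−c).
Setting these equal: −3c − 2 = 11c − 6, so c = 2/7.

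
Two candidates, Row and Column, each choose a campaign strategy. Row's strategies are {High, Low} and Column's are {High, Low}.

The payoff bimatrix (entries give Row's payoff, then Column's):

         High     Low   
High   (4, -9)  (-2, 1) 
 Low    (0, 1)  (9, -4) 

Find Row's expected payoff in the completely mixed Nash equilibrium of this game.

12/5

First find y, the probability Column plays High, from Row's indifference between High and Low: 4y − 2(1−y) = 9(1−y), giving y = 11/15.
Since Row is indifferent in equilibrium, Row's expected payoff equals the payoff from either row against (11/15, 4/15). Using High: 4(11/15) − 2(4/15) = 12/5.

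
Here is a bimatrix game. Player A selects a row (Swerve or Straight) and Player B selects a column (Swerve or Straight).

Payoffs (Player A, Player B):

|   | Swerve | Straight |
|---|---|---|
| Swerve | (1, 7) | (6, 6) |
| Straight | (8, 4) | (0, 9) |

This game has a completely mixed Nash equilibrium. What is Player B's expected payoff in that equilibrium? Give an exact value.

First find x, the probability Player A plays Swerve, from Player B's indifference between Swerve and Straight: 7x + 4(1−x) = 6x + 9(1−x), giving x = 5/6.
Since Player B is indifferent in equilibrium, Player B's expected payoff equals the payoff from either column against (5/6, 1/6). Using Swerve: 7(5/6) + 4(1/6) = 13/2.

13/2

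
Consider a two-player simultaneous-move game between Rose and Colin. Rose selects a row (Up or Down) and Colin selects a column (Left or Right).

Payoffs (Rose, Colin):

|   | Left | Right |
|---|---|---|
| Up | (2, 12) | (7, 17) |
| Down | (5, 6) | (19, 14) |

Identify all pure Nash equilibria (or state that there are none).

(Up, Left): Rose prefers Down (5 > 2); Colin prefers Right (17 > 12) — not an equilibrium.
(Up, Right): Rose prefers Down (19 > 7) — not an equilibrium.
(Down, Left): Colin prefers Right (14 > 6) — not an equilibrium.
(Down, Right): Rose gets 19 ≥ 7 from Up, and Colin gets 14 ≥ 6 from Left — Nash equilibrium.

(Down, Right)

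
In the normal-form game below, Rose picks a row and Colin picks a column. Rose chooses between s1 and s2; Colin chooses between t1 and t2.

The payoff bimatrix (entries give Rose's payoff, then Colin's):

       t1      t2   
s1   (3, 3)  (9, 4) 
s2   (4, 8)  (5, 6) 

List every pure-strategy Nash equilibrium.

(s1, t2) and (s2, t1)

(s1, t1): Rose prefers s2 (4 > 3); Colin prefers t2 (4 > 3) — not an equilibrium.
(s1, t2): Rose gets 9 ≥ 5 from s2, and Colin gets 4 ≥ 3 from t1 — Nash equilibrium.
(s2, t1): Rose gets 4 ≥ 3 from s1, and Colin gets 8 ≥ 6 from t2 — Nash equilibrium.
(s2, t2): Rose prefers s1 (9 > 5); Colin prefers t1 (8 > 6) — not an equilibrium.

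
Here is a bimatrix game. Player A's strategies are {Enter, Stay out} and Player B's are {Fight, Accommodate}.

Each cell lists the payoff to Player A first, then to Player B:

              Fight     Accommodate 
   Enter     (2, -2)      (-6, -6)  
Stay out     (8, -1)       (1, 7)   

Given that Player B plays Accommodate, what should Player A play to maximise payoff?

Against Accommodate, Player A earns -6 from Enter and 1 from Stay out.
So Stay out is the best response.

Stay out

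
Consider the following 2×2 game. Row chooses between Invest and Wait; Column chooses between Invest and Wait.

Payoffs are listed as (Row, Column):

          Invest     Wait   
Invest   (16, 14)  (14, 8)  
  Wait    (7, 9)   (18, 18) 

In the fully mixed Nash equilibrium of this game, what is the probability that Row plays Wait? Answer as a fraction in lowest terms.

2/5

Let p be the probability that Row plays Invest. In a completely mixed equilibrium, Column must be indifferent between Invest and Wait.
Column's expected payoff from Invest is 14p + 9(1−p); from Wait it is 8p + 18(1−p).
Setting these equal: 5p + 9 = −10p + 18, so p = 3/5.
Therefore Row plays Wait with probability 1 − 3/5 = 2/5.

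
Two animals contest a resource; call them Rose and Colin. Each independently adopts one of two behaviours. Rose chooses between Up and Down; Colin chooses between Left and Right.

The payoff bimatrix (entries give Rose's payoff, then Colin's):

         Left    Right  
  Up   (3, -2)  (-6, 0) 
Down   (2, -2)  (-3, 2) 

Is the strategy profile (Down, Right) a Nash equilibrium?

At (Down, Right), Rose earns -3; switching to Up would give -6, so Rose has no profitable deviation.
Colin earns 2; switching to Left would give -2, so Colin has no profitable deviation.
Neither player can gain by a unilateral deviation, so this profile is a Nash equilibrium.

Yes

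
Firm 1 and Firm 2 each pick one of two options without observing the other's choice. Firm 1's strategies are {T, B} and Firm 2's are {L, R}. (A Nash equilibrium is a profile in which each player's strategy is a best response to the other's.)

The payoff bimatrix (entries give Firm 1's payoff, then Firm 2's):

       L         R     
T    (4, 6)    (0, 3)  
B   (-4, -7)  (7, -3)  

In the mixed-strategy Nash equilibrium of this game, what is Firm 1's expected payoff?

28/15

First find q, the probability Firm 2 plays L, from Firm 1's indifference between T and B: 4q = −4q + 7(1−q), giving q = 7/15.
Since Firm 1 is indifferent in equilibrium, Firm 1's expected payoff equals the payoff from either row against (7/15, 8/15). Using T: 4(7/15) = 28/15.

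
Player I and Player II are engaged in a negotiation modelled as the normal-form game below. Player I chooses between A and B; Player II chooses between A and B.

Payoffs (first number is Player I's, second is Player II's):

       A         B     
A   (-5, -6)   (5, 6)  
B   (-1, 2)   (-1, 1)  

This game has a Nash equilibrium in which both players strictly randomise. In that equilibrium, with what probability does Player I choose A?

Let x be the probability that Player I plays A. In a completely mixed equilibrium, Player II must be indifferent between A and B.
Player II's expected payoff from A is −6x + 2(1−x); from B it is 6x + (1−x).
Setting these equal: −8x + 2 = 5x + 1, so x = 1/13.

1/13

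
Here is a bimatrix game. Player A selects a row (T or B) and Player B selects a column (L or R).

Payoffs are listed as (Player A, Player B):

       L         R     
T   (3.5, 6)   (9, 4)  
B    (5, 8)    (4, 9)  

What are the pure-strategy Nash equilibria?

(T, L): Player A prefers B (5 > 3.5) — not an equilibrium.
(T, R): Player B prefers L (6 > 4) — not an equilibrium.
(B, L): Player B prefers R (9 > 8) — not an equilibrium.
(B, R): Player A prefers T (9 > 4) — not an equilibrium.

none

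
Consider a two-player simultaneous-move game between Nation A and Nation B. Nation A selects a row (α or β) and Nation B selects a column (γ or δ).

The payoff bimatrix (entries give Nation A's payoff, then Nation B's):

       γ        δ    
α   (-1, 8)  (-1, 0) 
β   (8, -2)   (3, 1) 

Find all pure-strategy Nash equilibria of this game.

(α, γ): Nation A prefers β (8 > -1) — not an equilibrium.
(α, δ): Nation A prefers β (3 > -1); Nation B prefers γ (8 > 0) — not an equilibrium.
(β, γ): Nation B prefers δ (1 > -2) — not an equilibrium.
(β, δ): Nation A gets 3 ≥ -1 from α, and Nation B gets 1 ≥ -2 from γ — Nash equilibrium.

(β, δ)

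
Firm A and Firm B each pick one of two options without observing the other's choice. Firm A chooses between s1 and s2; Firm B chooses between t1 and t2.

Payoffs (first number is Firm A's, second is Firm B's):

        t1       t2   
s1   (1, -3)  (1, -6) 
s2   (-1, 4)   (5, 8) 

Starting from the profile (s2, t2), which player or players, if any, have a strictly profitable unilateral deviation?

Neither

Firm A at (s2, t2) earns 5; deviating to s1 yields 1 — not better.
Firm B earns 8; deviating to t1 yields 4 — not better.
Neither player can strictly improve; the profile is a Nash equilibrium.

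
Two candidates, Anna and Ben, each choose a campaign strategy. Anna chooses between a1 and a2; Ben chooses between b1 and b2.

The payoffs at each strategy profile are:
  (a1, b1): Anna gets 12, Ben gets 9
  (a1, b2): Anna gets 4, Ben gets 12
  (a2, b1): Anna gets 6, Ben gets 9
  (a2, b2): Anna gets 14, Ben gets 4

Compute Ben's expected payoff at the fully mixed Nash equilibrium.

9

First find x, the probability Anna plays a1, from Ben's indifference between b1 and b2: 9x + 9(1−x) = 12x + 4(1−x), giving x = 5/8.
Since Ben is indifferent in equilibrium, Ben's expected payoff equals the payoff from either column against (5/8, 3/8). Using b1: 9(5/8) + 9(3/8) = 9.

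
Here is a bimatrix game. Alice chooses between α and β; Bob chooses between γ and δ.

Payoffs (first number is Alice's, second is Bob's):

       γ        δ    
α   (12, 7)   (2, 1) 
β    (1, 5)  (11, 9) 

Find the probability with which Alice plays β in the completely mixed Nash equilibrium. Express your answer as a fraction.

3/5

Let x be the probability that Alice plays α. In a completely mixed equilibrium, Bob must be indifferent between γ and δ.
Bob's expected payoff from γ is 7x + 5(1−x); from δ it is x + 9(1−x).
Setting these equal: 2x + 5 = −8x + 9, so x = 2/5.
Therefore Alice plays β with probability 1 − 2/5 = 3/5.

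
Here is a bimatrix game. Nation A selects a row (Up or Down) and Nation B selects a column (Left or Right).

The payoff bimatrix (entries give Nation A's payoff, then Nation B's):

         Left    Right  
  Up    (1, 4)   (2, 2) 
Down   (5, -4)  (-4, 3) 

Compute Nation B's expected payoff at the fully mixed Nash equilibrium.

First find p, the probability Nation A plays Up, from Nation B's indifference between Left and Right: 4p − 4(1−p) = 2p + 3(1−p), giving p = 7/9.
Since Nation B is indifferent in equilibrium, Nation B's expected payoff equals the payoff from either column against (7/9, 2/9). Using Left: 4(7/9) − 4(2/9) = 20/9.

20/9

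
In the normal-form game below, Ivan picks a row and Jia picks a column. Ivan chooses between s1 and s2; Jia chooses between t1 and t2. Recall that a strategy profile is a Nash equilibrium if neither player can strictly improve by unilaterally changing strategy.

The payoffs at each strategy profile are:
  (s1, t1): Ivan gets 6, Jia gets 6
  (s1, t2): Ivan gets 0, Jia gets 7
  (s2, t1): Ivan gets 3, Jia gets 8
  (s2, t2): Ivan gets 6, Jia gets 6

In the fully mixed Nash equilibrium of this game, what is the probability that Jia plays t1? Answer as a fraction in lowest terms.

Let q be the probability that Jia plays t1. In a completely mixed equilibrium, Ivan must be indifferent between s1 and s2.
Ivan's expected payoff from s1 is 6q; from s2 it is 3q + 6(1−q).
Setting these equal: 6q = −3q + 6, so q = 2/3.

2/3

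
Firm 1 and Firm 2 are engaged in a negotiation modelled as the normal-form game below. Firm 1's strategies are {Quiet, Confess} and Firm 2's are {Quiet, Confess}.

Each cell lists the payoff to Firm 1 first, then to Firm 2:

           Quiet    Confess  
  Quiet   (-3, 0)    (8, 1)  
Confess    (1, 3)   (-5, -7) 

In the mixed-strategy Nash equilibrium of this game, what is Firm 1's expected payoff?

First find y, the probability Firm 2 plays Quiet, from Firm 1's indifference between Quiet and Confess: −3y + 8(1−y) = y − 5(1−y), giving y = 13/17.
Since Firm 1 is indifferent in equilibrium, Firm 1's expected payoff equals the payoff from either row against (13/17, 4/17). Using Quiet: −3(13/17) + 8(4/17) = -7/17.

-7/17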